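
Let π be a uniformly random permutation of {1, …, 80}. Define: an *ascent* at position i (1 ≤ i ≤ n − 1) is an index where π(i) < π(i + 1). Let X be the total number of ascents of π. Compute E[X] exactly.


Write X = Σ X_I over i = 1, …, 79, with X_I the indicator of one ascent.
There are 79 indicators.
For each fixed i, the pair (π(i), π(i+1)) is a uniformly random ordered pair of distinct values from {1, …, 80}; by symmetry P[π(i) < π(i+1)] = 1/2.
By linearity: E[X] = 79 · (1/2) = (80 − 1) · (1/2) = 79/2 ≈ 39.500.

E[X] = 79/2 = 39.500.


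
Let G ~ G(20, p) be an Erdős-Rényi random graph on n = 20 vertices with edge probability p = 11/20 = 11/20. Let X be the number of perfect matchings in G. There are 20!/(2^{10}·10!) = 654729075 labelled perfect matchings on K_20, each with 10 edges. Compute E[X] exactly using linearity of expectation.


K_20 has 20!/(2^{10}·10!) = 654729075 labelled perfect matchings.
For each such perfect matching H, let X_H = 1 if all 10 edges of H are present in G. Then P[X_H = 1] = p^{10} = (11/20)^{10} = 25937424601/10240000000000.
By linearity of expectation: E[X] = Σ_H E[X_H] = 654729075 · p^{10} = 654729075 · 25937424601/10240000000000 = 679279440675798963/409600000000.
Numerically: E[X] ≈ 1.658e+06.

E[X] = 654729075 · (11/20)^{10} = 679279440675798963/409600000000 ≈ 1.658e+06.


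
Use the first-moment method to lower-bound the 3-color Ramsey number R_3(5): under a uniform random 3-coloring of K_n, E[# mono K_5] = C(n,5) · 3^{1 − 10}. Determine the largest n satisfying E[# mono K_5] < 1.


We need C(n, 5) · 3^{1 − 10} < 1, i.e. C(n, 5) < 3^{10 − 1} = 19683.
Check values of n near the boundary:
  n = 16: C(16, 5) = 4368; 4368 < 19683? YES
  n = 17: C(17, 5) = 6188; 6188 < 19683? YES
  n = 18: C(18, 5) = 8568; 8568 < 19683? YES
  n = 19: C(19, 5) = 11628; 11628 < 19683? YES
  n = 20: C(20, 5) = 15504; 15504 < 19683? YES
  n = 21: C(21, 5) = 20349; 20349 < 19683? NO
The largest n with C(n, 5) < 19683 is n = 20 (where E[X] = 5168/6561 ≈ 0.787685). Hence R_3(5) > 20, i.e. R_3(5) ≥ 21.

Largest n = 20; hence R_3(5) > 20.


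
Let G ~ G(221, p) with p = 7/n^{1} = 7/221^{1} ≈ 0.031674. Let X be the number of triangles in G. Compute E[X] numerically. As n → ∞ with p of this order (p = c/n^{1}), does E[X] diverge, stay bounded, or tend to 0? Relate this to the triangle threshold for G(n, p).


Number of potential triangles: C(221, 3) = 1774630.
Each occurs with probability p³ ≈ (0.031674)³ ≈ 3.1777322e-05.
By linearity: E[X] = C(221, 3)·p³ ≈ 1774630 · 3.1777322e-05 ≈ 56.39299.
Here α = 1, so p = 7/n is exactly at the triangle threshold p ~ 1/n. Asymptotically E[X] → c³/6 = 7³/6 = 343/6 ≈ 57.16667, a bounded constant. In this regime the triangle count is asymptotically Poisson(c³/6).

E[X] ≈ 56.39299; in regime p = Θ(1/n^{1}) E[X] stays bounded (at the triangle threshold p ~ 1/n).


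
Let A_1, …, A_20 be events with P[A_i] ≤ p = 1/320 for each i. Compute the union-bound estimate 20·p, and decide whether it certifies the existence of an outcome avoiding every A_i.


Union bound: P[∪_{i=1}^{20} A_i] ≤ Σ_i P[A_i] ≤ 20·p = 20·(1/320) = 1/16.
Numerically: 1/16 ≈ 0.062500.
Is 1/16 < 1? YES.
Since P[∪ A_i] ≤ 1/16 < 1, the complement has P[∩ A_i^c] ≥ 1 − 1/16 = 15/16 > 0, so some outcome avoids every A_i.

20·p = 1/16 ≈ 0.062500; existence CERTIFIED by the union bound.


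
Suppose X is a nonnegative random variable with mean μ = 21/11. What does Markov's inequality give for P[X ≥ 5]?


μ = E[X] = 21/11, a = 5.
Markov: P[X ≥ 5] ≤ μ/a = (21/11)/5 = 21/55.
Numerically: ≈ 0.381818.
(Since a = 5 > μ = 1.909091, the bound 21/55 is < 1 and informative.)

P[X ≥ 5] ≤ 21/55 ≈ 0.381818.


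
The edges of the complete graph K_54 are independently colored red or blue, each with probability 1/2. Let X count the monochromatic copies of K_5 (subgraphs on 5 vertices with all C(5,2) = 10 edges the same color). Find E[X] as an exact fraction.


Let X = Σ_S X_S over the C(54, 5) = 3162510 subsets S of size 5, where X_S = 1 if the K_5 on S is monochromatic.
For a fixed S, the K_5 on S has C(5, 2) = 10 edges. P[all 10 edges red] = (1/2)^10, and likewise for blue, so P[monochromatic] = 2·(1/2)^10 = 2^{1 − 10} = 1/512.
By linearity of expectation: E[X] = C(54, 5) · 2^{1 − 10} = 3162510 · 1/512 = 1581255/256.
Numerically: E[X] ≈ 6176.7773.

E[X] = C(54,5)·2^(1−C(5,2)) = 1581255/256 ≈ 6176.7773.


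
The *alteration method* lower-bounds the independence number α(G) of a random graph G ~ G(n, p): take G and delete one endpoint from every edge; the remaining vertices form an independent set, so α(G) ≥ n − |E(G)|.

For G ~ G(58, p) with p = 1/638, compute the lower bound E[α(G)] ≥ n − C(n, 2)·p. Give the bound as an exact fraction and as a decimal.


E[|E(G)|] = C(58, 2)·p = 1653 · (1/638) = 57/22.
E[α(G)] ≥ n − E[|E(G)|] = 58 − 57/22 = 1219/22.
Numerically: ≈ 55.409.
(This is only a lower bound; the true E[α(G)] may be larger.)

E[α(G)] ≥ 1219/22 ≈ 55.409.


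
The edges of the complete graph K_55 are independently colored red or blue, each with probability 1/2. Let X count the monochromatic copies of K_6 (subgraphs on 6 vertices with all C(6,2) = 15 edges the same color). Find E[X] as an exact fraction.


Let X = Σ_S X_S over the C(55, 6) = 28989675 subsets S of size 6, where X_S = 1 if the K_6 on S is monochromatic.
For a fixed S, the K_6 on S has C(6, 2) = 15 edges. P[all 15 edges red] = (1/2)^15, and likewise for blue, so P[monochromatic] = 2·(1/2)^15 = 2^{1 − 15} = 1/16384.
Summing: E[X] = C(55, 6) · 2^{1 − 15} = 28989675 · 1/16384 = 28989675/16384.
Numerically: E[X] ≈ 1769.389.

E[X] = C(55,6)·2^(1−C(6,2)) = 28989675/16384 ≈ 1769.389.


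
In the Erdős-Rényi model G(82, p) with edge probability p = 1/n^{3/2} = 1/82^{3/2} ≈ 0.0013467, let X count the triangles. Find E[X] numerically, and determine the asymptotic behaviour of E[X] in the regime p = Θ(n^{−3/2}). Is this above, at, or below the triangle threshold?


Number of potential triangles: C(82, 3) = 88560.
Each occurs with probability p³ ≈ (0.0013467)³ ≈ 2.4425174e-09.
By linearity: E[X] = C(82, 3)·p³ ≈ 88560 · 2.4425174e-09 ≈ 0.00022.
Since α = 3/2 > 1, p = c/n^{3/2} = o(1/n) is below the triangle threshold p ~ 1/n. Asymptotically E[X] ~ (c³/6)·n^{3(1−α)} = (1³/6)·n^{-1.5} → 0, so by Markov's inequality G has no triangles w.h.p.

E[X] ≈ 0.00022; in regime p = Θ(1/n^{3/2}) E[X] tends to 0 (below the triangle threshold p ~ 1/n).


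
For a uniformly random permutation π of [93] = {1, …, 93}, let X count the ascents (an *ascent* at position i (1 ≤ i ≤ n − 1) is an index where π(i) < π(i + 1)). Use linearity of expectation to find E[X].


Write X = Σ X_I over i = 1, …, 92, with X_I the indicator of one ascent.
There are 92 indicators.
For each fixed i, the pair (π(i), π(i+1)) is a uniformly random ordered pair of distinct values from {1, …, 93}; by symmetry P[π(i) < π(i+1)] = 1/2.
By linearity: E[X] = 92 · (1/2) = (93 − 1) · (1/2) = 46 ≈ 46.000.

E[X] = 46 = 46.000.


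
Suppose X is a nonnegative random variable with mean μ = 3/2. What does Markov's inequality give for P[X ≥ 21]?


μ = E[X] = 3/2, a = 21.
Markov: P[X ≥ 21] ≤ μ/a = (3/2)/21 = 1/14.
Numerically: ≈ 0.071429.
(Since a = 21 > μ = 1.500000, the bound 1/14 is < 1 and informative.)

P[X ≥ 21] ≤ 1/14 ≈ 0.071429.


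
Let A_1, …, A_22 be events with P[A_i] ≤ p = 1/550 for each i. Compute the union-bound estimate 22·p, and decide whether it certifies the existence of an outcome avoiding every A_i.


Union bound: P[∪_{i=1}^{22} A_i] ≤ Σ_i P[A_i] ≤ 22·p = 22·(1/550) = 1/25.
Numerically: 1/25 ≈ 0.04000.
Is 1/25 < 1? YES.
Since P[∪ A_i] ≤ 1/25 < 1, the complement has P[∩ A_i^c] ≥ 1 − 1/25 = 24/25 > 0, so some outcome avoids every A_i.

22·p = 1/25 ≈ 0.04000; existence CERTIFIED by the union bound.


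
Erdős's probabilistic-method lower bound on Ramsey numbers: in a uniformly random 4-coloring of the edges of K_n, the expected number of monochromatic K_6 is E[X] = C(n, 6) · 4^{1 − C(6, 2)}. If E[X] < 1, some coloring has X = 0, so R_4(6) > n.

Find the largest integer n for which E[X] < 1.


We need C(n, 6) · 4^{1 − 15} < 1, i.e. C(n, 6) < 4^{15 − 1} = 268435456.
Check values of n near the boundary:
  n = 76: C(76, 6) = 218618940; 218618940 < 268435456? YES
  n = 77: C(77, 6) = 237093780; 237093780 < 268435456? YES
  n = 78: C(78, 6) = 256851595; 256851595 < 268435456? YES
  n = 79: C(79, 6) = 277962685; 277962685 < 268435456? NO
  n = 80: C(80, 6) = 300500200; 300500200 < 268435456? NO
The largest n with C(n, 6) < 268435456 is n = 78 (where E[X] = 256851595/268435456 ≈ 0.9568468). Hence R_4(6) > 78, i.e. R_4(6) ≥ 79.

Largest n = 78; hence R_4(6) > 78.


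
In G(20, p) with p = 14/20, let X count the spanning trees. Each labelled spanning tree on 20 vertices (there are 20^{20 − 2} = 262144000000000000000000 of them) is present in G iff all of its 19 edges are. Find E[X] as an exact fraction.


K_20 has 20^{20 − 2} = 262144000000000000000000 labelled spanning trees.
For each such spanning tree H, let X_H = 1 if all 19 edges of H are present in G. Then P[X_H = 1] = p^{19} = (7/10)^{19} = 11398895185373143/10000000000000000000.
By linearity of expectation: E[X] = Σ_H E[X_H] = 262144000000000000000000 · p^{19} = 262144000000000000000000 · 11398895185373143/10000000000000000000 = 1494075989737228599296/5.
Numerically: E[X] ≈ 2.99e+20.

E[X] = 262144000000000000000000 · (7/10)^{19} = 1494075989737228599296/5 ≈ 2.99e+20.


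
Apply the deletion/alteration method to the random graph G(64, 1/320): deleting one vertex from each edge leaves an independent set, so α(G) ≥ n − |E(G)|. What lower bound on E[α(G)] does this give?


E[|E(G)|] = C(64, 2)·p = 2016 · (1/320) = 63/10.
E[α(G)] ≥ n − E[|E(G)|] = 64 − 63/10 = 577/10.
Numerically: ≈ 57.70000.
(This is only a lower bound; the true E[α(G)] may be larger.)

E[α(G)] ≥ 577/10 ≈ 57.70000.


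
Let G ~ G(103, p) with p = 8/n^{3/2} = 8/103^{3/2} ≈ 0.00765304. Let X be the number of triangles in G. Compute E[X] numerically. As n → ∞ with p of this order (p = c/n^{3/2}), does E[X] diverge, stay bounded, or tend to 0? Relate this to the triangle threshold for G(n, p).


Number of potential triangles: C(103, 3) = 176851.
Each occurs with probability p³ ≈ (0.00765304)³ ≈ 4.48231578e-07.
By linearity: E[X] = C(103, 3)·p³ ≈ 176851 · 4.48231578e-07 ≈ 0.079270.
Since α = 3/2 > 1, p = c/n^{3/2} = o(1/n) is below the triangle threshold p ~ 1/n. Asymptotically E[X] ~ (c³/6)·n^{3(1−α)} = (8³/6)·n^{-1.5} → 0, so by Markov's inequality G has no triangles w.h.p.

E[X] ≈ 0.079270; in regime p = Θ(1/n^{3/2}) E[X] tends to 0 (below the triangle threshold p ~ 1/n).


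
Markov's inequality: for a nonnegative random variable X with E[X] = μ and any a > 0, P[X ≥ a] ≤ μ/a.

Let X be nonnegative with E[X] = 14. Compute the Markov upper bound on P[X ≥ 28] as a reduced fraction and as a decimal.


μ = E[X] = 14, a = 28.
Markov: P[X ≥ 28] ≤ μ/a = (14)/28 = 1/2.
Numerically: ≈ 0.500000.
(Since a = 28 > μ = 14.000000, the bound 1/2 is < 1 and informative.)

P[X ≥ 28] ≤ 1/2 ≈ 0.500000.


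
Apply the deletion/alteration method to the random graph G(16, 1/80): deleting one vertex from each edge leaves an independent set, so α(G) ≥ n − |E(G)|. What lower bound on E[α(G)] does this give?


E[|E(G)|] = C(16, 2)·p = 120 · (1/80) = 3/2.
E[α(G)] ≥ n − E[|E(G)|] = 16 − 3/2 = 29/2.
Numerically: ≈ 14.500.
(This is only a lower bound; the true E[α(G)] may be larger.)

E[α(G)] ≥ 29/2 ≈ 14.500.


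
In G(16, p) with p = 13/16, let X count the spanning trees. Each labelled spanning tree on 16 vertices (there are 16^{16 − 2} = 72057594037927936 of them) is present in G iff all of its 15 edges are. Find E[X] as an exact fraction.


K_16 has 16^{16 − 2} = 72057594037927936 labelled spanning trees.
For each such spanning tree H, let X_H = 1 if all 15 edges of H are present in G. Then P[X_H = 1] = p^{15} = (13/16)^{15} = 51185893014090757/1152921504606846976.
By linearity: E[X] = Σ_H E[X_H] = 72057594037927936 · p^{15} = 72057594037927936 · 51185893014090757/1152921504606846976 = 51185893014090757/16.
Numerically: E[X] ≈ 3.19912e+15.

E[X] = 72057594037927936 · (13/16)^{15} = 51185893014090757/16 ≈ 3.19912e+15.


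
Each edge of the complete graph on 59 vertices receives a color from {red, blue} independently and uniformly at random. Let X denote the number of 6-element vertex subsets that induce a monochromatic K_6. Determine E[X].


Let X = Σ_S X_S over the C(59, 6) = 45057474 subsets S of size 6, where X_S = 1 if the K_6 on S is monochromatic.
For a fixed S, the K_6 on S has C(6, 2) = 15 edges. P[all 15 edges red] = (1/2)^15, and likewise for blue, so P[monochromatic] = 2·(1/2)^15 = 2^{1 − 15} = 1/16384.
Summing: E[X] = C(59, 6) · 2^{1 − 15} = 45057474 · 1/16384 = 22528737/8192.
Numerically: E[X] ≈ 2750.0900.

E[X] = C(59,6)·2^(1−C(6,2)) = 22528737/8192 ≈ 2750.0900.


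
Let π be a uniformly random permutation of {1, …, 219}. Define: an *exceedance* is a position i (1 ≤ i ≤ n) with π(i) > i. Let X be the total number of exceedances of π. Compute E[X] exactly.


Write X = Σ_{i=1}^{219} X_i, where X_i = 1_{π(i) > i}.
For each fixed i, π(i) is uniform over {1, …, 219} (marginal of a uniform permutation), so P[π(i) > i] = (n − i)/n. Summing: Σ_{i=1}^{219} (n − i)/n = (0 + 1 + … + 218)/219 = 219(219 − 1)/(2·219) = (219 − 1)/2.
Hence E[X] = Σ_{i=1}^{219} (219 − i)/219 = 109 ≈ 109.000.

E[X] = 109 = 109.000.


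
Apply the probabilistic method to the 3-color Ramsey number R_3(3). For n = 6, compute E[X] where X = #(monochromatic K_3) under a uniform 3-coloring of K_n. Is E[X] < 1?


E[X] = C(6, 3) · 3^{1 − 3} = 20 · 3^{−2} = 20/9.
As a reduced fraction: E[X] = 20/9 ≈ 2.2222222.
Is E[X] < 1? NO.
Since E[X] ≥ 1, the first-moment bound is inconclusive at n = 6; it does NOT by itself certify R_3(3) > 6.

E[X] = 20/9 ≈ 2.2222222; E[X] ≥ 1; first-moment method inconclusive here.


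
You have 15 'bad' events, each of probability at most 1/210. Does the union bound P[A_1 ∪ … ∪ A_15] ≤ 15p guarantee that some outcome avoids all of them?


Union bound: P[∪_{i=1}^{15} A_i] ≤ Σ_i P[A_i] ≤ 15·p = 15·(1/210) = 1/14.
Numerically: 1/14 ≈ 0.0714286.
Is 1/14 < 1? YES.
Since P[∪ A_i] ≤ 1/14 < 1, the complement has P[∩ A_i^c] ≥ 1 − 1/14 = 13/14 > 0, so some outcome avoids every A_i.

15·p = 1/14 ≈ 0.0714286; existence CERTIFIED by the union bound.


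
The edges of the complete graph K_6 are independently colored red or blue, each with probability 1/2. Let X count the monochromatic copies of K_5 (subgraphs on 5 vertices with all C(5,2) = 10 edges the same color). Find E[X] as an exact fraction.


Let X = Σ_S X_S over the C(6, 5) = 6 subsets S of size 5, where X_S = 1 if the K_5 on S is monochromatic.
For a fixed S, the K_5 on S has C(5, 2) = 10 edges. P[all 10 edges red] = (1/2)^10, and likewise for blue, so P[monochromatic] = 2·(1/2)^10 = 2^{1 − 10} = 1/512.
Summing: E[X] = C(6, 5) · 2^{1 − 10} = 6 · 1/512 = 3/256.
Numerically: E[X] ≈ 0.0117.

E[X] = C(6,5)·2^(1−C(5,2)) = 3/256 ≈ 0.0117.


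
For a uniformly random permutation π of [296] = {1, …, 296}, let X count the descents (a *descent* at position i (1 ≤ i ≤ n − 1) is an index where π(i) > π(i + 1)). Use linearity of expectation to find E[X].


Write X = Σ X_I over i = 1, …, 295, with X_I the indicator of one descent.
There are 295 indicators.
For each fixed i, the pair (π(i), π(i+1)) is a uniformly random ordered pair of distinct values from {1, …, 296}; by symmetry P[π(i) > π(i+1)] = 1/2.
By linearity: E[X] = 295 · (1/2) = (296 − 1) · (1/2) = 295/2 ≈ 147.500.

E[X] = 295/2 = 147.500.


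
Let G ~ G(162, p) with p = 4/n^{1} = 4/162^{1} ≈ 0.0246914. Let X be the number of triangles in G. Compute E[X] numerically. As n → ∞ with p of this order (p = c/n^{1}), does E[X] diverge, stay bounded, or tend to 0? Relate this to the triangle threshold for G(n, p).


Number of potential triangles: C(162, 3) = 695520.
Each occurs with probability p³ ≈ (0.0246914)³ ≈ 1.50534114e-05.
By linearity: E[X] = C(162, 3)·p³ ≈ 695520 · 1.50534114e-05 ≈ 10.469949.
Here α = 1, so p = 4/n is exactly at the triangle threshold p ~ 1/n. Asymptotically E[X] → c³/6 = 4³/6 = 32/3 ≈ 10.666667, a bounded constant. In this regime the triangle count is asymptotically Poisson(c³/6).

E[X] ≈ 10.469949; in regime p = Θ(1/n^{1}) E[X] stays bounded (at the triangle threshold p ~ 1/n).


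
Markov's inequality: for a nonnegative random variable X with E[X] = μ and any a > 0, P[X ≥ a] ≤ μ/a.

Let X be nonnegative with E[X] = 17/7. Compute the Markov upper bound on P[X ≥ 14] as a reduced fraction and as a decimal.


μ = E[X] = 17/7, a = 14.
Markov: P[X ≥ 14] ≤ μ/a = (17/7)/14 = 17/98.
Numerically: ≈ 0.173469.
(Since a = 14 > μ = 2.428571, the bound 17/98 is < 1 and informative.)

P[X ≥ 14] ≤ 17/98 ≈ 0.173469.


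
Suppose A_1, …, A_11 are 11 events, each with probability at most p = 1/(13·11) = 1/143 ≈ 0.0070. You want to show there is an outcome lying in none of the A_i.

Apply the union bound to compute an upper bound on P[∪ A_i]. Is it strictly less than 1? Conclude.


Union bound: P[∪_{i=1}^{11} A_i] ≤ Σ_i P[A_i] ≤ 11·p = 11·(1/143) = 1/13.
Numerically: 1/13 ≈ 0.0769.
Is 1/13 < 1? YES.
Since P[∪ A_i] ≤ 1/13 < 1, the complement has P[∩ A_i^c] ≥ 1 − 1/13 = 12/13 > 0, so some outcome avoids every A_i.

11·p = 1/13 ≈ 0.0769; existence CERTIFIED by the union bound.


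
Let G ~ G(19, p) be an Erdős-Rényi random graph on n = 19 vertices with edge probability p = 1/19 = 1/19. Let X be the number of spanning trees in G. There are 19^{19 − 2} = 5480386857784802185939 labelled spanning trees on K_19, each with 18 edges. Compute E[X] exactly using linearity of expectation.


K_19 has 19^{19 − 2} = 5480386857784802185939 labelled spanning trees.
For each such spanning tree H, let X_H = 1 if all 18 edges of H are present in G. Then P[X_H = 1] = p^{18} = (1/19)^{18} = 1/104127350297911241532841.
By linearity of expectation: E[X] = Σ_H E[X_H] = 5480386857784802185939 · p^{18} = 5480386857784802185939 · 1/104127350297911241532841 = 1/19.
Numerically: E[X] ≈ 0.0526316.

E[X] = 5480386857784802185939 · (1/19)^{18} = 1/19 ≈ 0.0526316.


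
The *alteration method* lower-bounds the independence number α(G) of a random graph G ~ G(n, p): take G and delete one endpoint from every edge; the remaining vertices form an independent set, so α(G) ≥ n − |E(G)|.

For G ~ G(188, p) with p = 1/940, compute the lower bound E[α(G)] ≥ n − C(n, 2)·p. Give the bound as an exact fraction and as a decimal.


E[|E(G)|] = C(188, 2)·p = 17578 · (1/940) = 187/10.
E[α(G)] ≥ n − E[|E(G)|] = 188 − 187/10 = 1693/10.
Numerically: ≈ 169.300.
(This is only a lower bound; the true E[α(G)] may be larger.)

E[α(G)] ≥ 1693/10 ≈ 169.300.


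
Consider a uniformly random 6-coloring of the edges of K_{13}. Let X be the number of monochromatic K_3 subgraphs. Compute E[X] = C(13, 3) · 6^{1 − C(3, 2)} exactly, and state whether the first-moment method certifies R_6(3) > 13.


E[X] = C(13, 3) · 6^{1 − 3} = 286 · 6^{−2} = 286/36.
As a reduced fraction: E[X] = 143/18 ≈ 7.944.
Is E[X] < 1? NO.
Since E[X] ≥ 1, the first-moment bound is inconclusive at n = 13; it does NOT by itself certify R_6(3) > 13.

E[X] = 143/18 ≈ 7.944; E[X] ≥ 1; first-moment method inconclusive here.


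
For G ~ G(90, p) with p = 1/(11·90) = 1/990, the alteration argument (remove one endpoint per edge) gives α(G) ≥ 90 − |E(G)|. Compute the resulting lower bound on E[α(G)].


E[|E(G)|] = C(90, 2)·p = 4005 · (1/990) = 89/22.
E[α(G)] ≥ n − E[|E(G)|] = 90 − 89/22 = 1891/22.
Numerically: ≈ 85.9545.
(This is only a lower bound; the true E[α(G)] may be larger.)

E[α(G)] ≥ 1891/22 ≈ 85.9545.


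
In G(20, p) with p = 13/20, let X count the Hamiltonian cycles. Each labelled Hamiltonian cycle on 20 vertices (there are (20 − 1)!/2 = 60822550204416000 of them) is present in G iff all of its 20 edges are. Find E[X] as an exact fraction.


K_20 has (20 − 1)!/2 = 60822550204416000 labelled Hamiltonian cycles.
For each such Hamiltonian cycle H, let X_H = 1 if all 20 edges of H are present in G. Then P[X_H = 1] = p^{20} = (13/20)^{20} = 19004963774880799438801/104857600000000000000000000.
By linearity: E[X] = Σ_H E[X_H] = 60822550204416000 · p^{20} = 60822550204416000 · 19004963774880799438801/104857600000000000000000000 = 282209561360057334695429506990221/25600000000000000000.
Numerically: E[X] ≈ 1.1024e+13.

E[X] = 60822550204416000 · (13/20)^{20} = 282209561360057334695429506990221/25600000000000000000 ≈ 1.1024e+13.


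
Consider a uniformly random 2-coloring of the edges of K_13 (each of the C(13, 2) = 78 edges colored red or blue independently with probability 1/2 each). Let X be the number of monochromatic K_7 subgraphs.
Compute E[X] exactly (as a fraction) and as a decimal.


Let X = Σ_S X_S over the C(13, 7) = 1716 subsets S of size 7, where X_S = 1 if the K_7 on S is monochromatic.
For a fixed S, the K_7 on S has C(7, 2) = 21 edges. P[all 21 edges red] = (1/2)^21, and likewise for blue, so P[monochromatic] = 2·(1/2)^21 = 2^{1 − 21} = 1/1048576.
Summing: E[X] = C(13, 7) · 2^{1 − 21} = 1716 · 1/1048576 = 429/262144.
Numerically: E[X] ≈ 0.002.

E[X] = C(13,7)·2^(1−C(7,2)) = 429/262144 ≈ 0.002.


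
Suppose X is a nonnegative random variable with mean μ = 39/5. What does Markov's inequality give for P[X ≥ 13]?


μ = E[X] = 39/5, a = 13.
Markov: P[X ≥ 13] ≤ μ/a = (39/5)/13 = 3/5.
Numerically: ≈ 0.600000.
(Since a = 13 > μ = 7.800000, the bound 3/5 is < 1 and informative.)

P[X ≥ 13] ≤ 3/5 ≈ 0.600000.


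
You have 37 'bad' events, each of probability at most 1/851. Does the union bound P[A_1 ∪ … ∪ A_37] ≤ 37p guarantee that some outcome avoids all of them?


Union bound: P[∪_{i=1}^{37} A_i] ≤ Σ_i P[A_i] ≤ 37·p = 37·(1/851) = 1/23.
Numerically: 1/23 ≈ 0.0435.
Is 1/23 < 1? YES.
Since P[∪ A_i] ≤ 1/23 < 1, the complement has P[∩ A_i^c] ≥ 1 − 1/23 = 22/23 > 0, so some outcome avoids every A_i.

37·p = 1/23 ≈ 0.0435; existence CERTIFIED by the union bound.


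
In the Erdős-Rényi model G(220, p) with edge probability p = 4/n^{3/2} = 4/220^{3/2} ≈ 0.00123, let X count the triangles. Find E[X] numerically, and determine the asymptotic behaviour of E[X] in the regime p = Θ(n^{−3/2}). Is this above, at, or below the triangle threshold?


Number of potential triangles: C(220, 3) = 1750540.
Each occurs with probability p³ ≈ (0.00123)³ ≈ 1.84195e-09.
By linearity: E[X] = C(220, 3)·p³ ≈ 1750540 · 1.84195e-09 ≈ 0.003.
Since α = 3/2 > 1, p = c/n^{3/2} = o(1/n) is below the triangle threshold p ~ 1/n. Asymptotically E[X] ~ (c³/6)·n^{3(1−α)} = (4³/6)·n^{-1.5} → 0, so by Markov's inequality G has no triangles w.h.p.

E[X] ≈ 0.003; in regime p = Θ(1/n^{3/2}) E[X] tends to 0 (below the triangle threshold p ~ 1/n).


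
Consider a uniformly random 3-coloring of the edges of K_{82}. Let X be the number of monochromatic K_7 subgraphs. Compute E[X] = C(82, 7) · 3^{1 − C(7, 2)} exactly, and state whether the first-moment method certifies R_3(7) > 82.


E[X] = C(82, 7) · 3^{1 − 21} = 3801756816 · 3^{−20} = 3801756816/3486784401.
As a reduced fraction: E[X] = 140805808/129140163 ≈ 1.0903332.
Is E[X] < 1? NO.
Since E[X] ≥ 1, the first-moment bound is inconclusive at n = 82; it does NOT by itself certify R_3(7) > 82.

E[X] = 140805808/129140163 ≈ 1.0903332; E[X] ≥ 1; first-moment method inconclusive here.


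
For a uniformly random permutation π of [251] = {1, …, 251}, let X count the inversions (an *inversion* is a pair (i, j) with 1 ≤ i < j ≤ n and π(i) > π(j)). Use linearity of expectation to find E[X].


Write X = Σ X_I over the C(251, 2) = 31375 pairs i < j, with X_I the indicator of one inversion.
There are 31375 indicators.
For each fixed pair i < j, the values π(i) and π(j) are two distinct elements of {1, …, 251} in uniformly random order; by symmetry P[π(i) > π(j)] = 1/2.
By linearity: E[X] = 31375 · (1/2) = C(251, 2) · (1/2) = 31375/2 = 31375/2 ≈ 15687.5000.

E[X] = 31375/2 = 15687.5000.


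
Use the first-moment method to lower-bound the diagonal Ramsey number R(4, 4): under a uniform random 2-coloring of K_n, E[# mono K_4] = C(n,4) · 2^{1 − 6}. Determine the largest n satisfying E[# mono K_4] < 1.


We need C(n, 4) · 2^{1 − 6} < 1, i.e. C(n, 4) < 2^{6 − 1} = 32.
Check values of n near the boundary:
  n = 5: C(5, 4) = 5; 5 < 32? YES
  n = 6: C(6, 4) = 15; 15 < 32? YES
  n = 7: C(7, 4) = 35; 35 < 32? NO
The largest n with C(n, 4) < 32 is n = 6 (where E[X] = 15/32 ≈ 0.469). Hence R(4, 4) > 6, i.e. R(4, 4) ≥ 7.

Largest n = 6; hence R(4, 4) > 6.


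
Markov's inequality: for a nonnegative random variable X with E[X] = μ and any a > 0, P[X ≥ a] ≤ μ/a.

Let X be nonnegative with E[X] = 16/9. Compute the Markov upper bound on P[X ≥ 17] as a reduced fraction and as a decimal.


μ = E[X] = 16/9, a = 17.
Markov: P[X ≥ 17] ≤ μ/a = (16/9)/17 = 16/153.
Numerically: ≈ 0.10458.
(Since a = 17 > μ = 1.77778, the bound 16/153 is < 1 and informative.)

P[X ≥ 17] ≤ 16/153 ≈ 0.10458.


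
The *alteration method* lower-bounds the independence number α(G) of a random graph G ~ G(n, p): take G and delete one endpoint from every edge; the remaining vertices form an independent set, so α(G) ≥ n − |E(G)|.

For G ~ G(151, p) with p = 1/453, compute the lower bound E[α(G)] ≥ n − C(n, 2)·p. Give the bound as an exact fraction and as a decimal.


E[|E(G)|] = C(151, 2)·p = 11325 · (1/453) = 25.
E[α(G)] ≥ n − E[|E(G)|] = 151 − 25 = 126.
Numerically: ≈ 126.0000.
(This is only a lower bound; the true E[α(G)] may be larger.)

E[α(G)] ≥ 126 ≈ 126.0000.


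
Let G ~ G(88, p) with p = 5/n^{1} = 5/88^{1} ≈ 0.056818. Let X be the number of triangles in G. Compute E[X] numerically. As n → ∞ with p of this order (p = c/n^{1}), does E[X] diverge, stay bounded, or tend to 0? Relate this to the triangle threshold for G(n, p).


Number of potential triangles: C(88, 3) = 109736.
Each occurs with probability p³ ≈ (0.056818)³ ≈ 1.8342647e-04.
By linearity: E[X] = C(88, 3)·p³ ≈ 109736 · 1.8342647e-04 ≈ 20.12849.
Here α = 1, so p = 5/n is exactly at the triangle threshold p ~ 1/n. Asymptotically E[X] → c³/6 = 5³/6 = 125/6 ≈ 20.83333, a bounded constant. In this regime the triangle count is asymptotically Poisson(c³/6).

E[X] ≈ 20.12849; in regime p = Θ(1/n^{1}) E[X] stays bounded (at the triangle threshold p ~ 1/n).


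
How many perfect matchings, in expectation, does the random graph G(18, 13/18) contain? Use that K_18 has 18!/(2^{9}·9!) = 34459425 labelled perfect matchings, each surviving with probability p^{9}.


K_18 has 18!/(2^{9}·9!) = 34459425 labelled perfect matchings.
For each such perfect matching H, let X_H = 1 if all 9 edges of H are present in G. Then P[X_H = 1] = p^{9} = (13/18)^{9} = 10604499373/198359290368.
By linearity of expectation: E[X] = Σ_H E[X_H] = 34459425 · p^{9} = 34459425 · 10604499373/198359290368 = 4511419145758525/2448880128.
Numerically: E[X] ≈ 1.8422e+06.

E[X] = 34459425 · (13/18)^{9} = 4511419145758525/2448880128 ≈ 1.8422e+06.


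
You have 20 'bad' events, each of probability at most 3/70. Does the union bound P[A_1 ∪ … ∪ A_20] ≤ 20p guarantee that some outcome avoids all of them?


Union bound: P[∪_{i=1}^{20} A_i] ≤ Σ_i P[A_i] ≤ 20·p = 20·(3/70) = 6/7.
Numerically: 6/7 ≈ 0.8571.
Is 6/7 < 1? YES.
Since P[∪ A_i] ≤ 6/7 < 1, the complement has P[∩ A_i^c] ≥ 1 − 6/7 = 1/7 > 0, so some outcome avoids every A_i.

20·p = 6/7 ≈ 0.8571; existence CERTIFIED by the union bound.


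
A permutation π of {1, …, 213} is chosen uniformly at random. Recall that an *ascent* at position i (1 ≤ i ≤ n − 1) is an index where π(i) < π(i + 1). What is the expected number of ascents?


Write X = Σ X_I over i = 1, …, 212, with X_I the indicator of one ascent.
There are 212 indicators.
For each fixed i, the pair (π(i), π(i+1)) is a uniformly random ordered pair of distinct values from {1, …, 213}; by symmetry P[π(i) < π(i+1)] = 1/2.
By linearity: E[X] = 212 · (1/2) = (213 − 1) · (1/2) = 106 ≈ 106.00000.

E[X] = 106 = 106.00000.


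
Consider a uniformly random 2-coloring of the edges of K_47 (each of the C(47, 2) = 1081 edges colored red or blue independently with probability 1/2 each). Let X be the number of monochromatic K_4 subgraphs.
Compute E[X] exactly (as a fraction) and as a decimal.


Let X = Σ_S X_S over the C(47, 4) = 178365 subsets S of size 4, where X_S = 1 if the K_4 on S is monochromatic.
For a fixed S, the K_4 on S has C(4, 2) = 6 edges. P[all 6 edges red] = (1/2)^6, and likewise for blue, so P[monochromatic] = 2·(1/2)^6 = 2^{1 − 6} = 1/32.
By linearity: E[X] = C(47, 4) · 2^{1 − 6} = 178365 · 1/32 = 178365/32.
Numerically: E[X] ≈ 5573.906250.

E[X] = C(47,4)·2^(1−C(4,2)) = 178365/32 ≈ 5573.906250.


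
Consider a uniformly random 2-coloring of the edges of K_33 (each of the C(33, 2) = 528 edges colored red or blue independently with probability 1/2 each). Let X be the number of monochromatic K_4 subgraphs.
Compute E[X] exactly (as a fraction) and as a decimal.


Let X = Σ_S X_S over the C(33, 4) = 40920 subsets S of size 4, where X_S = 1 if the K_4 on S is monochromatic.
For a fixed S, the K_4 on S has C(4, 2) = 6 edges. P[all 6 edges red] = (1/2)^6, and likewise for blue, so P[monochromatic] = 2·(1/2)^6 = 2^{1 − 6} = 1/32.
By linearity of expectation: E[X] = C(33, 4) · 2^{1 − 6} = 40920 · 1/32 = 5115/4.
Numerically: E[X] ≈ 1278.750.

E[X] = C(33,4)·2^(1−C(4,2)) = 5115/4 ≈ 1278.750.


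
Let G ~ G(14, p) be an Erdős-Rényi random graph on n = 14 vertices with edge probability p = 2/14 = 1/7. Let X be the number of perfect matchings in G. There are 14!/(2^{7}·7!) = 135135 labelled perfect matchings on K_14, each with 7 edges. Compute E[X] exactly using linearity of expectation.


K_14 has 14!/(2^{7}·7!) = 135135 labelled perfect matchings.
For each such perfect matching H, let X_H = 1 if all 7 edges of H are present in G. Then P[X_H = 1] = p^{7} = (1/7)^{7} = 1/823543.
Summing the indicators: E[X] = Σ_H E[X_H] = 135135 · p^{7} = 135135 · 1/823543 = 19305/117649.
Numerically: E[X] ≈ 0.1641.

E[X] = 135135 · (1/7)^{7} = 19305/117649 ≈ 0.1641.


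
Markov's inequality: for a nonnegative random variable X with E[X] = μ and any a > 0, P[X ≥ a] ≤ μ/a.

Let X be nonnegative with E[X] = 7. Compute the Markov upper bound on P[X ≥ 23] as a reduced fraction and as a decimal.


μ = E[X] = 7, a = 23.
Markov: P[X ≥ 23] ≤ μ/a = (7)/23 = 7/23.
Numerically: ≈ 0.30435.
(Since a = 23 > μ = 7.00000, the bound 7/23 is < 1 and informative.)

P[X ≥ 23] ≤ 7/23 ≈ 0.30435.


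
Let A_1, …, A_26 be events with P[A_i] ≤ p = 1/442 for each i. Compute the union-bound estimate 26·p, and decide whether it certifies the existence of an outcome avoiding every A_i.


Union bound: P[∪_{i=1}^{26} A_i] ≤ Σ_i P[A_i] ≤ 26·p = 26·(1/442) = 1/17.
Numerically: 1/17 ≈ 0.0588.
Is 1/17 < 1? YES.
Since P[∪ A_i] ≤ 1/17 < 1, the complement has P[∩ A_i^c] ≥ 1 − 1/17 = 16/17 > 0, so some outcome avoids every A_i.

26·p = 1/17 ≈ 0.0588; existence CERTIFIED by the union bound.


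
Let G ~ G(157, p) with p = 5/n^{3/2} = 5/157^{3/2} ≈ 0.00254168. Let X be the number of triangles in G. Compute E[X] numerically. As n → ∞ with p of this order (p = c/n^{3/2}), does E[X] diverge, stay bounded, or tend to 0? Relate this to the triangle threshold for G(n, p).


Number of potential triangles: C(157, 3) = 632710.
Each occurs with probability p³ ≈ (0.00254168)³ ≈ 1.64195623e-08.
By linearity: E[X] = C(157, 3)·p³ ≈ 632710 · 1.64195623e-08 ≈ 0.010389.
Since α = 3/2 > 1, p = c/n^{3/2} = o(1/n) is below the triangle threshold p ~ 1/n. Asymptotically E[X] ~ (c³/6)·n^{3(1−α)} = (5³/6)·n^{-1.5} → 0, so by Markov's inequality G has no triangles w.h.p.

E[X] ≈ 0.010389; in regime p = Θ(1/n^{3/2}) E[X] tends to 0 (below the triangle threshold p ~ 1/n).


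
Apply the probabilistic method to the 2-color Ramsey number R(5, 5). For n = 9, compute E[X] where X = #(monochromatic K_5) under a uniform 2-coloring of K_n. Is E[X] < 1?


E[X] = C(9, 5) · 2^{1 − 10} = 126 · 2^{−9} = 126/512.
As a reduced fraction: E[X] = 63/256 ≈ 0.2461.
Is E[X] < 1? YES.
Since E[X] < 1, there exists a 2-coloring of K_{9} with no monochromatic K_5; hence R(5, 5) > 9.

E[X] = 63/256 ≈ 0.2461; E[X] < 1, so R(5, 5) > 9.


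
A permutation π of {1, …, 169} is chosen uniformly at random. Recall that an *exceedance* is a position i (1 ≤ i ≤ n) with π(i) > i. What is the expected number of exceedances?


Write X = Σ_{i=1}^{169} X_i, where X_i = 1_{π(i) > i}.
For each fixed i, π(i) is uniform over {1, …, 169} (marginal of a uniform permutation), so P[π(i) > i] = (n − i)/n. Summing: Σ_{i=1}^{169} (n − i)/n = (0 + 1 + … + 168)/169 = 169(169 − 1)/(2·169) = (169 − 1)/2.
Hence E[X] = Σ_{i=1}^{169} (169 − i)/169 = 84 ≈ 84.000.

E[X] = 84 = 84.000.


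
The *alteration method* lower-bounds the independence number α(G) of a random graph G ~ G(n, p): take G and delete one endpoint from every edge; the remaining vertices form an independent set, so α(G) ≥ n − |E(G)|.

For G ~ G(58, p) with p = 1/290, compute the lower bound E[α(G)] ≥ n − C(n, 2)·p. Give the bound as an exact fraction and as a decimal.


E[|E(G)|] = C(58, 2)·p = 1653 · (1/290) = 57/10.
E[α(G)] ≥ n − E[|E(G)|] = 58 − 57/10 = 523/10.
Numerically: ≈ 52.300.
(This is only a lower bound; the true E[α(G)] may be larger.)

E[α(G)] ≥ 523/10 ≈ 52.300.


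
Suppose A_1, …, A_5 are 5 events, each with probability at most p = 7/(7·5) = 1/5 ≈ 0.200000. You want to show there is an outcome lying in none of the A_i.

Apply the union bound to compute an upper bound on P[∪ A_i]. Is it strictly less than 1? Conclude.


Union bound: P[∪_{i=1}^{5} A_i] ≤ Σ_i P[A_i] ≤ 5·p = 5·(1/5) = 1.
Numerically: 1 ≈ 1.000000.
Is 1 < 1? NO.
Since the bound 1 is ≥ 1, the union bound is uninformative here; it does NOT by itself certify existence.

5·p = 1 ≈ 1.000000; existence NOT certified by the union bound.


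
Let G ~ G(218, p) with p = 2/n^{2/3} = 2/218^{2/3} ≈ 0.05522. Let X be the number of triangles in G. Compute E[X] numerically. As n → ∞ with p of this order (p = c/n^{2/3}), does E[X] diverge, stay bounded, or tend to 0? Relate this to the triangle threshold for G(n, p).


Number of potential triangles: C(218, 3) = 1703016.
Each occurs with probability p³ ≈ (0.05522)³ ≈ 1.683360e-04.
By linearity: E[X] = C(218, 3)·p³ ≈ 1703016 · 1.683360e-04 ≈ 286.6789.
Since α = 2/3 < 1, p = c/n^{2/3} ≫ 1/n is above the triangle threshold p ~ 1/n. Asymptotically E[X] ~ (c³/6)·n^{3(1−α)} = (2³/6)·n^{1} → ∞; triangles are abundant w.h.p.

E[X] ≈ 286.6789; in regime p = Θ(1/n^{2/3}) E[X] diverges (above the triangle threshold p ~ 1/n).


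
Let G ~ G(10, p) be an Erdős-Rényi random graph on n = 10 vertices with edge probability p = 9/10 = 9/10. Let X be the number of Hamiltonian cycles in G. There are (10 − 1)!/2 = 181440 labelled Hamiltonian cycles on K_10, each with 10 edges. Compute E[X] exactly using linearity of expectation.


K_10 has (10 − 1)!/2 = 181440 labelled Hamiltonian cycles.
For each such Hamiltonian cycle H, let X_H = 1 if all 10 edges of H are present in G. Then P[X_H = 1] = p^{10} = (9/10)^{10} = 3486784401/10000000000.
By linearity of expectation: E[X] = Σ_H E[X_H] = 181440 · p^{10} = 181440 · 3486784401/10000000000 = 1977006755367/31250000.
Numerically: E[X] ≈ 63264.2.

E[X] = 181440 · (9/10)^{10} = 1977006755367/31250000 ≈ 63264.2.


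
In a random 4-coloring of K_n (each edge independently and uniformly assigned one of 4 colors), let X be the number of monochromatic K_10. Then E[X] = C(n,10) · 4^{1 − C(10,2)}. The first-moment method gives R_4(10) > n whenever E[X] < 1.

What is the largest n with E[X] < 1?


We need C(n, 10) · 4^{1 − 45} < 1, i.e. C(n, 10) < 4^{45 − 1} = 309485009821345068724781056.
Check values of n near the boundary:
  n = 2020: C(2020, 10) = 304832018578739931133653656; 304832018578739931133653656 < 309485009821345068724781056? YES
  n = 2021: C(2021, 10) = 306347841644770462864800616; 306347841644770462864800616 < 309485009821345068724781056? YES
  n = 2022: C(2022, 10) = 307870445231474093395937796; 307870445231474093395937796 < 309485009821345068724781056? YES
  n = 2023: C(2023, 10) = 309399856285778485315440716; 309399856285778485315440716 < 309485009821345068724781056? YES
  n = 2024: C(2024, 10) = 310936101848269937576192656; 310936101848269937576192656 < 309485009821345068724781056? NO
  n = 2025: C(2025, 10) = 312479209053472269772600560; 312479209053472269772600560 < 309485009821345068724781056? NO
The largest n with C(n, 10) < 309485009821345068724781056 is n = 2023 (where E[X] = 77349964071444621328860179/77371252455336267181195264 ≈ 0.99972). Hence R_4(10) > 2023, i.e. R_4(10) ≥ 2024.

Largest n = 2023; hence R_4(10) > 2023.


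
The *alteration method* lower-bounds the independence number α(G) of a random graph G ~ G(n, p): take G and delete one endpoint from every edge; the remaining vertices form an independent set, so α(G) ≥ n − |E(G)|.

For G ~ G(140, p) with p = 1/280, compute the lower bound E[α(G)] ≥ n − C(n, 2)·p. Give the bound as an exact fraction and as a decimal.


E[|E(G)|] = C(140, 2)·p = 9730 · (1/280) = 139/4.
E[α(G)] ≥ n − E[|E(G)|] = 140 − 139/4 = 421/4.
Numerically: ≈ 105.250000.
(This is only a lower bound; the true E[α(G)] may be larger.)

E[α(G)] ≥ 421/4 ≈ 105.250000.


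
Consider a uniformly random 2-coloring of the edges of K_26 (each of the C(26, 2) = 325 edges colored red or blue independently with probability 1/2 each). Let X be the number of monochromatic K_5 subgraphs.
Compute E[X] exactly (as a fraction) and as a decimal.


Let X = Σ_S X_S over the C(26, 5) = 65780 subsets S of size 5, where X_S = 1 if the K_5 on S is monochromatic.
For a fixed S, the K_5 on S has C(5, 2) = 10 edges. P[all 10 edges red] = (1/2)^10, and likewise for blue, so P[monochromatic] = 2·(1/2)^10 = 2^{1 − 10} = 1/512.
By linearity: E[X] = C(26, 5) · 2^{1 − 10} = 65780 · 1/512 = 16445/128.
Numerically: E[X] ≈ 128.477.

E[X] = C(26,5)·2^(1−C(5,2)) = 16445/128 ≈ 128.477.


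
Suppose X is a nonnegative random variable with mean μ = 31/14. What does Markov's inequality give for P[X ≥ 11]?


μ = E[X] = 31/14, a = 11.
Markov: P[X ≥ 11] ≤ μ/a = (31/14)/11 = 31/154.
Numerically: ≈ 0.20130.
(Since a = 11 > μ = 2.21429, the bound 31/154 is < 1 and informative.)

P[X ≥ 11] ≤ 31/154 ≈ 0.20130.


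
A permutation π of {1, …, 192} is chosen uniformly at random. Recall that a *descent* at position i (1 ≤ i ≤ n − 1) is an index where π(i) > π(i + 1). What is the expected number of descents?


Write X = Σ X_I over i = 1, …, 191, with X_I the indicator of one descent.
There are 191 indicators.
For each fixed i, the pair (π(i), π(i+1)) is a uniformly random ordered pair of distinct values from {1, …, 192}; by symmetry P[π(i) > π(i+1)] = 1/2.
By linearity: E[X] = 191 · (1/2) = (192 − 1) · (1/2) = 191/2 ≈ 95.500000.

E[X] = 191/2 = 95.500000.


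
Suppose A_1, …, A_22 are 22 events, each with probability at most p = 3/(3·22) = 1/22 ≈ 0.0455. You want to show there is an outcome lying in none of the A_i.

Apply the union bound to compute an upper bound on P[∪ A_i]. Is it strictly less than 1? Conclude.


Union bound: P[∪_{i=1}^{22} A_i] ≤ Σ_i P[A_i] ≤ 22·p = 22·(1/22) = 1.
Numerically: 1 ≈ 1.0000.
Is 1 < 1? NO.
Since the bound 1 is ≥ 1, the union bound is uninformative here; it does NOT by itself certify existence.

22·p = 1 ≈ 1.0000; existence NOT certified by the union bound.
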